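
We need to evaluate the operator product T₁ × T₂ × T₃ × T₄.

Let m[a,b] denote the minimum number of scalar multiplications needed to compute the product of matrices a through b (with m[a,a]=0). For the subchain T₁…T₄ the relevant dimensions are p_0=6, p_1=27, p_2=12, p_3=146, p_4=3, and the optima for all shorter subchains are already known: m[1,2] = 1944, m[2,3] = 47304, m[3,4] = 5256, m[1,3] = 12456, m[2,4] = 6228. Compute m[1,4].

m[1,4] = min over k∈[1,3] of m[1,k]+m[k+1,4]+p_{0}·p_k·p_{4}.
k=1: 0 + 6228 + 6·27·3 = 6714; k=2: 1944 + 5256 + 6·12·3 = 7416; k=3: 12456 + 0 + 6·146·3 = 15084.
Minimum: 6714 at k=1.

6714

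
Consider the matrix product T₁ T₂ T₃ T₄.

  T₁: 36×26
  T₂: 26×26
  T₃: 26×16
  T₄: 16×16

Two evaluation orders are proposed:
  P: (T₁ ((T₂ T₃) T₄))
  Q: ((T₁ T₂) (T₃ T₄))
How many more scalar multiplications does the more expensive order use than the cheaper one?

13520

Order P = (T₁ ((T₂ T₃) T₄)): (T₂ T₃): 26×26 by 26×16 → 26×16, cost 26·26·16 = 10816; ((T₂ T₃) T₄): 26×16 by 16×16 → 26×16, cost 26·16·16 = 6656; cumulative 17472; (T₁ ((T₂ T₃) T₄)): 36×26 by 26×16 → 36×16, cost 36·26·16 = 14976; cumulative 32448. Total 32448.
Order Q = ((T₁ T₂) (T₃ T₄)): (T₁ T₂): 36×26 by 26×26 → 36×26, cost 36·26·26 = 24336; (T₃ T₄): 26×16 by 16×16 → 26×16, cost 26·16·16 = 6656; ((T₁ T₂) (T₃ T₄)): 36×26 by 26×16 → 36×16, cost 36·26·16 = 14976; cumulative 45968. Total 45968.
Difference: |32448 − 45968| = 13520.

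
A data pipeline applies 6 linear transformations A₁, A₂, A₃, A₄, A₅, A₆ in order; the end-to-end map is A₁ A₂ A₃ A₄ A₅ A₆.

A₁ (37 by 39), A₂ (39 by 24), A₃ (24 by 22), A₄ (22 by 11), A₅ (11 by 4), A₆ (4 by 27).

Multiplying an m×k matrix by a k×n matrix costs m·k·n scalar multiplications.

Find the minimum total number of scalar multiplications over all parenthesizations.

Adjacent pairs: A₁A₂ = 37·39·24 = 34632; A₂A₃ = 39·24·22 = 20592; A₃A₄ = 24·22·11 = 5808; A₄A₅ = 22·11·4 = 968; A₅A₆ = 11·4·27 = 1188.
Length 3: A₁..A₃: k=1: 0+20592+37·39·22=52338; k=2: 34632+0+37·24·22=54168 → min 52338 | A₂..A₄: k=2: 0+5808+39·24·11=16104; k=3: 20592+0+39·22·11=30030 → min 16104 | A₃..A₅: k=3: 0+968+24·22·4=3080; k=4: 5808+0+24·11·4=6864 → min 3080 | A₄..A₆: k=4: 0+1188+22·11·27=7722; k=5: 968+0+22·4·27=3344 → min 3344.
Length 4: A₁..A₄: k=1: 0+16104+37·39·11=31977; k=2: 34632+5808+37·24·11=50208; k=3: 52338+0+37·22·11=61292 → min 31977 | A₂..A₅: k=2: 0+3080+39·24·4=6824; k=3: 20592+968+39·22·4=24992; k=4: 16104+0+39·11·4=17820 → min 6824 | A₃..A₆: k=3: 0+3344+24·22·27=17600; k=4: 5808+1188+24·11·27=14124; k=5: 3080+0+24·4·27=5672 → min 5672.
Length 5: A₁..A₅: k=1: 0+6824+37·39·4=12596; k=2: 34632+3080+37·24·4=41264; k=3: 52338+968+37·22·4=56562; k=4: 31977+0+37·11·4=33605 → min 12596 | A₂..A₆: k=2: 0+5672+39·24·27=30944; k=3: 20592+3344+39·22·27=47102; k=4: 16104+1188+39·11·27=28875; k=5: 6824+0+39·4·27=11036 → min 11036.
Length 6: A₁..A₆: k=1: 0+11036+37·39·27=49997; k=2: 34632+5672+37·24·27=64280; k=3: 52338+3344+37·22·27=77660; k=4: 31977+1188+37·11·27=44154; k=5: 12596+0+37·4·27=16592 → min 16592.
Optimal order: ((A₁ (A₂ (A₃ (A₄ A₅)))) A₆) with cost 16592.

16592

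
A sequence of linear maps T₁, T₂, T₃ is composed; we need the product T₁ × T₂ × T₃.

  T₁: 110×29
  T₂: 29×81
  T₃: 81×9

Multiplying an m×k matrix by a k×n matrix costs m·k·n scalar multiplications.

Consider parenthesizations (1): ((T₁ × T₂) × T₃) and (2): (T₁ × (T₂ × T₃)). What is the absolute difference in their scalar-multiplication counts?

Order (1) = ((T₁ × T₂) × T₃): (T₁ × T₂): 110×29 by 29×81 → 110×81, cost 110·29·81 = 258390; ((T₁ × T₂) × T₃): 110×81 by 81×9 → 110×9, cost 110·81·9 = 80190; cumulative 338580. Total 338580.
Order (2) = (T₁ × (T₂ × T₃)): (T₂ × T₃): 29×81 by 81×9 → 29×9, cost 29·81·9 = 21141; (T₁ × (T₂ × T₃)): 110×29 by 29×9 → 110×9, cost 110·29·9 = 28710; cumulative 49851. Total 49851.
Difference: |338580 − 49851| = 288729.

288729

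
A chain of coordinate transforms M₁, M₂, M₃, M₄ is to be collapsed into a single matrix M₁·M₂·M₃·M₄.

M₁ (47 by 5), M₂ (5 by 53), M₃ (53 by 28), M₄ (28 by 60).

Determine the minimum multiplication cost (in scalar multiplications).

29920

Adjacent pairs: M₁M₂ = 47·5·53 = 12455; M₂M₃ = 5·53·28 = 7420; M₃M₄ = 53·28·60 = 89040.
Length 3: M₁..M₃: k=1: 0+7420+47·5·28=14000; k=2: 12455+0+47·53·28=82203 → min 14000 | M₂..M₄: k=2: 0+89040+5·53·60=104940; k=3: 7420+0+5·28·60=15820 → min 15820.
Length 4: M₁..M₄: k=1: 0+15820+47·5·60=29920; k=2: 12455+89040+47·53·60=250955; k=3: 14000+0+47·28·60=92960 → min 29920.
Optimal order: (M₁·((M₂·M₃)·M₄)) with cost 29920.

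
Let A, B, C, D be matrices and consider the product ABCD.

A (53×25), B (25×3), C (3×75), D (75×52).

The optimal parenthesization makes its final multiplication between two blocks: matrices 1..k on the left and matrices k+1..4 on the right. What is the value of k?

2

Adjacent pairs: AB = 53·25·3 = 3975; BC = 25·3·75 = 5625; CD = 3·75·52 = 11700.
Length 3: A..C: k=1: 0+5625+53·25·75=105000; k=2: 3975+0+53·3·75=15900 → min 15900 | B..D: k=2: 0+11700+25·3·52=15600; k=3: 5625+0+25·75·52=103125 → min 15600.
Top-level splits: k=1: (A..A)·(B..D) → 0+15600+53·25·52 = 84500; k=2: (A..B)·(C..D) → 3975+11700+53·3·52 = 23943; k=3: (A..C)·(D..D) → 15900+0+53·75·52 = 222600.
Best split is after B, i.e. k = 2.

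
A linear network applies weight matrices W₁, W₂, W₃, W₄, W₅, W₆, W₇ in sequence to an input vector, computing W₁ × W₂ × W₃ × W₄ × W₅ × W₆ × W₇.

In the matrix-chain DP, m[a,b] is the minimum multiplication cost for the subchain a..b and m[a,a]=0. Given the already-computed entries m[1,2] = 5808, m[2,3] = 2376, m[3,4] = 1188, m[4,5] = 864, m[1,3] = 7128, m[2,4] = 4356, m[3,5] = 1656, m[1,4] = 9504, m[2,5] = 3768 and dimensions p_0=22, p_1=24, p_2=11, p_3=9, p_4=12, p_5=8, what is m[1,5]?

7992

m[1,5] = min over k∈[1,4] of m[1,k]+m[k+1,5]+p_{0}·p_k·p_{5}.
k=1: 0 + 3768 + 22·24·8 = 7992; k=2: 5808 + 1656 + 22·11·8 = 9400; k=3: 7128 + 864 + 22·9·8 = 9576; k=4: 9504 + 0 + 22·12·8 = 11616.
Minimum: 7992 at k=1.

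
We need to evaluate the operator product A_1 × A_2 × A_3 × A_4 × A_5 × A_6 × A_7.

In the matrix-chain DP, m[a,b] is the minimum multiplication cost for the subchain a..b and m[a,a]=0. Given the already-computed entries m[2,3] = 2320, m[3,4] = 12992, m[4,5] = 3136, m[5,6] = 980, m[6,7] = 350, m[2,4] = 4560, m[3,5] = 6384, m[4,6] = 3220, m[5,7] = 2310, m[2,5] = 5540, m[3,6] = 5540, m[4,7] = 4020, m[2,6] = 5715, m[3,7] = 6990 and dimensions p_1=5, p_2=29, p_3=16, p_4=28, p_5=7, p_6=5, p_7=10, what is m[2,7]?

5965

m[2,7] = min over k∈[2,6] of m[2,k]+m[k+1,7]+p_{1}·p_k·p_{7}.
k=2: 0 + 6990 + 5·29·10 = 8440; k=3: 2320 + 4020 + 5·16·10 = 7140; k=4: 4560 + 2310 + 5·28·10 = 8270; k=5: 5540 + 350 + 5·7·10 = 6240; k=6: 5715 + 0 + 5·5·10 = 5965.
Minimum: 5965 at k=6.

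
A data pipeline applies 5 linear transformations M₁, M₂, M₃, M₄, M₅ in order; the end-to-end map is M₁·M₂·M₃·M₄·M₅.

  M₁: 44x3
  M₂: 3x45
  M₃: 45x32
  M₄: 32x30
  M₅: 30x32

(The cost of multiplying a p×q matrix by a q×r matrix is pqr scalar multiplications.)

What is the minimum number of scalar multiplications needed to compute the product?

Adjacent pairs: M₁M₂ = 44·3·45 = 5940; M₂M₃ = 3·45·32 = 4320; M₃M₄ = 45·32·30 = 43200; M₄M₅ = 32·30·32 = 30720.
Length 3: M₁..M₃: k=1: 0+4320+44·3·32=8544; k=2: 5940+0+44·45·32=69300 → min 8544 | M₂..M₄: k=2: 0+43200+3·45·30=47250; k=3: 4320+0+3·32·30=7200 → min 7200 | M₃..M₅: k=3: 0+30720+45·32·32=76800; k=4: 43200+0+45·30·32=86400 → min 76800.
Length 4: M₁..M₄: k=1: 0+7200+44·3·30=11160; k=2: 5940+43200+44·45·30=108540; k=3: 8544+0+44·32·30=50784 → min 11160 | M₂..M₅: k=2: 0+76800+3·45·32=81120; k=3: 4320+30720+3·32·32=38112; k=4: 7200+0+3·30·32=10080 → min 10080.
Length 5: M₁..M₅: k=1: 0+10080+44·3·32=14304; k=2: 5940+76800+44·45·32=146100; k=3: 8544+30720+44·32·32=84320; k=4: 11160+0+44·30·32=53400 → min 14304.
Optimal order: (M₁·(((M₂·M₃)·M₄)·M₅)) with cost 14304.

14304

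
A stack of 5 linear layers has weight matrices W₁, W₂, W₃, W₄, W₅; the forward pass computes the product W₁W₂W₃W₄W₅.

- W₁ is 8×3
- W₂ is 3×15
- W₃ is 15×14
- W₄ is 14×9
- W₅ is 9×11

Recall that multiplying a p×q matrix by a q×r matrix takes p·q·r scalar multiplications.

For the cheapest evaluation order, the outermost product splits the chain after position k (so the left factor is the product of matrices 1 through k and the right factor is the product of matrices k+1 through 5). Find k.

Adjacent pairs: W₁W₂ = 8·3·15 = 360; W₂W₃ = 3·15·14 = 630; W₃W₄ = 15·14·9 = 1890; W₄W₅ = 14·9·11 = 1386.
Length 3: W₁..W₃: k=1: 0+630+8·3·14=966; k=2: 360+0+8·15·14=2040 → min 966 | W₂..W₄: k=2: 0+1890+3·15·9=2295; k=3: 630+0+3·14·9=1008 → min 1008 | W₃..W₅: k=3: 0+1386+15·14·11=3696; k=4: 1890+0+15·9·11=3375 → min 3375.
Length 4: W₁..W₄: k=1: 0+1008+8·3·9=1224; k=2: 360+1890+8·15·9=3330; k=3: 966+0+8·14·9=1974 → min 1224 | W₂..W₅: k=2: 0+3375+3·15·11=3870; k=3: 630+1386+3·14·11=2478; k=4: 1008+0+3·9·11=1305 → min 1305.
Top-level splits: k=1: (W₁..W₁)·(W₂..W₅) → 0+1305+8·3·11 = 1569; k=2: (W₁..W₂)·(W₃..W₅) → 360+3375+8·15·11 = 5055; k=3: (W₁..W₃)·(W₄..W₅) → 966+1386+8·14·11 = 3584; k=4: (W₁..W₄)·(W₅..W₅) → 1224+0+8·9·11 = 2016.
Best split is after W₁, i.e. k = 1.

1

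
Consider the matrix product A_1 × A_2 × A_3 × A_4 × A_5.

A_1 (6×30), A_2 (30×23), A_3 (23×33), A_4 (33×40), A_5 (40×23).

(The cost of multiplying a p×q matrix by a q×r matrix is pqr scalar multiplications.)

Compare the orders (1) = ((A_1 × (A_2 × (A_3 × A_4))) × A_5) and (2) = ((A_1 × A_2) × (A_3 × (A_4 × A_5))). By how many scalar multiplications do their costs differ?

Order (1) = ((A_1 × (A_2 × (A_3 × A_4))) × A_5): (A_3 × A_4): 23×33 by 33×40 → 23×40, cost 23·33·40 = 30360; (A_2 × (A_3 × A_4)): 30×23 by 23×40 → 30×40, cost 30·23·40 = 27600; cumulative 57960; (A_1 × (A_2 × (A_3 × A_4))): 6×30 by 30×40 → 6×40, cost 6·30·40 = 7200; cumulative 65160; ((A_1 × (A_2 × (A_3 × A_4))) × A_5): 6×40 by 40×23 → 6×23, cost 6·40·23 = 5520; cumulative 70680. Total 70680.
Order (2) = ((A_1 × A_2) × (A_3 × (A_4 × A_5))): (A_1 × A_2): 6×30 by 30×23 → 6×23, cost 6·30·23 = 4140; (A_4 × A_5): 33×40 by 40×23 → 33×23, cost 33·40·23 = 30360; (A_3 × (A_4 × A_5)): 23×33 by 33×23 → 23×23, cost 23·33·23 = 17457; cumulative 47817; ((A_1 × A_2) × (A_3 × (A_4 × A_5))): 6×23 by 23×23 → 6×23, cost 6·23·23 = 3174; cumulative 55131. Total 55131.
Difference: |70680 − 55131| = 15549.

15549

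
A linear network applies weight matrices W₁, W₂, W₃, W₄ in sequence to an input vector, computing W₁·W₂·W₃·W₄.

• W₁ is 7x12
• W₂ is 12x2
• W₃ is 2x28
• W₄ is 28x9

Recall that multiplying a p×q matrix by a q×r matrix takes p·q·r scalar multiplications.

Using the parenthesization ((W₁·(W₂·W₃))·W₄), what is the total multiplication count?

(W₂·W₃): 12×2 by 2×28 → 12×28, cost 12·2·28 = 672
(W₁·(W₂·W₃)): 7×12 by 12×28 → 7×28, cost 7·12·28 = 2352; cumulative 3024
((W₁·(W₂·W₃))·W₄): 7×28 by 28×9 → 7×9, cost 7·28·9 = 1764; cumulative 4788
Total: 4788 scalar multiplications.

4788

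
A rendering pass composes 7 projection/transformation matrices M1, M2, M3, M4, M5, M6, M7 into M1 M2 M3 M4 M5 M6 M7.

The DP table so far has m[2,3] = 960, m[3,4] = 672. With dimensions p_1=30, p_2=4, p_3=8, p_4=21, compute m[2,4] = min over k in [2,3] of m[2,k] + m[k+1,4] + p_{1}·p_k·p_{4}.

m[2,4] = min over k∈[2,3] of m[2,k]+m[k+1,4]+p_{1}·p_k·p_{4}.
k=2: 0 + 672 + 30·4·21 = 3192; k=3: 960 + 0 + 30·8·21 = 6000.
Minimum: 3192 at k=2.

3192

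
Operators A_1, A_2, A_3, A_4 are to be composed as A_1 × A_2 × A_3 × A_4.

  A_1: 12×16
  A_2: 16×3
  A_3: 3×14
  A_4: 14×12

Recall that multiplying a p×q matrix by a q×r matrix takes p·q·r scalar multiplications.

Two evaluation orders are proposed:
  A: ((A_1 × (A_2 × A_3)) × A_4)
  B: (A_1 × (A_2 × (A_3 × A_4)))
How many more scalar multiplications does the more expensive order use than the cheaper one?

Order A = ((A_1 × (A_2 × A_3)) × A_4): (A_2 × A_3): 16×3 by 3×14 → 16×14, cost 16·3·14 = 672; (A_1 × (A_2 × A_3)): 12×16 by 16×14 → 12×14, cost 12·16·14 = 2688; cumulative 3360; ((A_1 × (A_2 × A_3)) × A_4): 12×14 by 14×12 → 12×12, cost 12·14·12 = 2016; cumulative 5376. Total 5376.
Order B = (A_1 × (A_2 × (A_3 × A_4))): (A_3 × A_4): 3×14 by 14×12 → 3×12, cost 3·14·12 = 504; (A_2 × (A_3 × A_4)): 16×3 by 3×12 → 16×12, cost 16·3·12 = 576; cumulative 1080; (A_1 × (A_2 × (A_3 × A_4))): 12×16 by 16×12 → 12×12, cost 12·16·12 = 2304; cumulative 3384. Total 3384.
Difference: |5376 − 3384| = 1992.

1992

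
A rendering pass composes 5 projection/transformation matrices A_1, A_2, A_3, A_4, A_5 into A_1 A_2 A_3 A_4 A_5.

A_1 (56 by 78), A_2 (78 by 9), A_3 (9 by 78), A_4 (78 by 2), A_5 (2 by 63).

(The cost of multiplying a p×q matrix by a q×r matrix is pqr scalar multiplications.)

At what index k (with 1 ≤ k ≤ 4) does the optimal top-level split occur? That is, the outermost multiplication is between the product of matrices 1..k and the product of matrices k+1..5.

4

Adjacent pairs: A_1A_2 = 56·78·9 = 39312; A_2A_3 = 78·9·78 = 54756; A_3A_4 = 9·78·2 = 1404; A_4A_5 = 78·2·63 = 9828.
Length 3: A_1..A_3: k=1: 0+54756+56·78·78=395460; k=2: 39312+0+56·9·78=78624 → min 78624 | A_2..A_4: k=2: 0+1404+78·9·2=2808; k=3: 54756+0+78·78·2=66924 → min 2808 | A_3..A_5: k=3: 0+9828+9·78·63=54054; k=4: 1404+0+9·2·63=2538 → min 2538.
Length 4: A_1..A_4: k=1: 0+2808+56·78·2=11544; k=2: 39312+1404+56·9·2=41724; k=3: 78624+0+56·78·2=87360 → min 11544 | A_2..A_5: k=2: 0+2538+78·9·63=46764; k=3: 54756+9828+78·78·63=447876; k=4: 2808+0+78·2·63=12636 → min 12636.
Top-level splits: k=1: (A_1..A_1)·(A_2..A_5) → 0+12636+56·78·63 = 287820; k=2: (A_1..A_2)·(A_3..A_5) → 39312+2538+56·9·63 = 73602; k=3: (A_1..A_3)·(A_4..A_5) → 78624+9828+56·78·63 = 363636; k=4: (A_1..A_4)·(A_5..A_5) → 11544+0+56·2·63 = 18600.
Best split is after A_4, i.e. k = 4.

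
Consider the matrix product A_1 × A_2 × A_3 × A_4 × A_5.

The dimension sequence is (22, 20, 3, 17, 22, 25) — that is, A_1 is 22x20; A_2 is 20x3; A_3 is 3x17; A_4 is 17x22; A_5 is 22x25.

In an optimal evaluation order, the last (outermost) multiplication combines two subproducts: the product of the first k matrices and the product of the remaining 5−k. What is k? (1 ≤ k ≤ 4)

2

Adjacent pairs: A_1A_2 = 22·20·3 = 1320; A_2A_3 = 20·3·17 = 1020; A_3A_4 = 3·17·22 = 1122; A_4A_5 = 17·22·25 = 9350.
Length 3: A_1..A_3: k=1: 0+1020+22·20·17=8500; k=2: 1320+0+22·3·17=2442 → min 2442 | A_2..A_4: k=2: 0+1122+20·3·22=2442; k=3: 1020+0+20·17·22=8500 → min 2442 | A_3..A_5: k=3: 0+9350+3·17·25=10625; k=4: 1122+0+3·22·25=2772 → min 2772.
Length 4: A_1..A_4: k=1: 0+2442+22·20·22=12122; k=2: 1320+1122+22·3·22=3894; k=3: 2442+0+22·17·22=10670 → min 3894 | A_2..A_5: k=2: 0+2772+20·3·25=4272; k=3: 1020+9350+20·17·25=18870; k=4: 2442+0+20·22·25=13442 → min 4272.
Top-level splits: k=1: (A_1..A_1)·(A_2..A_5) → 0+4272+22·20·25 = 15272; k=2: (A_1..A_2)·(A_3..A_5) → 1320+2772+22·3·25 = 5742; k=3: (A_1..A_3)·(A_4..A_5) → 2442+9350+22·17·25 = 21142; k=4: (A_1..A_4)·(A_5..A_5) → 3894+0+22·22·25 = 15994.
Best split is after A_2, i.e. k = 2.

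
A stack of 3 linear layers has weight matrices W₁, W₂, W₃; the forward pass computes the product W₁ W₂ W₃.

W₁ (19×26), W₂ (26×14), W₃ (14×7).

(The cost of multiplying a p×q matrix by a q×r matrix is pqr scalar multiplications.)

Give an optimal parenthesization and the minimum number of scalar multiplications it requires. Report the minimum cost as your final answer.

6006

(W₁ (W₂ W₃)): cost 6006.
((W₁ W₂) W₃): cost 8778.
Optimal: (W₁ (W₂ W₃)) with cost 6006.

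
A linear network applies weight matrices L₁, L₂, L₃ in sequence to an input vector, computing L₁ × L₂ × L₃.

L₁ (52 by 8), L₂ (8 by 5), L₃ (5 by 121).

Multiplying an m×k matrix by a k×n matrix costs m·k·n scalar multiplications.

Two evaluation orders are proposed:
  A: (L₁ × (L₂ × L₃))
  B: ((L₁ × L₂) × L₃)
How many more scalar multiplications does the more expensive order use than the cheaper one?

21636

Order A = (L₁ × (L₂ × L₃)): (L₂ × L₃): 8×5 by 5×121 → 8×121, cost 8·5·121 = 4840; (L₁ × (L₂ × L₃)): 52×8 by 8×121 → 52×121, cost 52·8·121 = 50336; cumulative 55176. Total 55176.
Order B = ((L₁ × L₂) × L₃): (L₁ × L₂): 52×8 by 8×5 → 52×5, cost 52·8·5 = 2080; ((L₁ × L₂) × L₃): 52×5 by 5×121 → 52×121, cost 52·5·121 = 31460; cumulative 33540. Total 33540.
Difference: |55176 − 33540| = 21636.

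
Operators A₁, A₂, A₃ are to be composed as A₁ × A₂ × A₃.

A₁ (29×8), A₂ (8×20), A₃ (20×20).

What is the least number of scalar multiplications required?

Order (A₁ × (A₂ × A₃)): (A₂ × A₃): 8×20 by 20×20 → 8×20, cost 8·20·20 = 3200; (A₁ × (A₂ × A₃)): 29×8 by 8×20 → 29×20, cost 29·8·20 = 4640; cumulative 7840. Total 7840.
Order ((A₁ × A₂) × A₃): (A₁ × A₂): 29×8 by 8×20 → 29×20, cost 29·8·20 = 4640; ((A₁ × A₂) × A₃): 29×20 by 20×20 → 29×20, cost 29·20·20 = 11600; cumulative 16240. Total 16240.
Minimum: 7840.

7840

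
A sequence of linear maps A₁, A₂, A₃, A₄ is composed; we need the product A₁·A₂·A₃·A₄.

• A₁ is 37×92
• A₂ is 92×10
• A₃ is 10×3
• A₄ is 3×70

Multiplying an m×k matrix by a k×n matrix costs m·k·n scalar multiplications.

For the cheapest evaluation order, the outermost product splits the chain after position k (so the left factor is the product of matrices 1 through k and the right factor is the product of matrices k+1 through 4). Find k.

3

Adjacent pairs: A₁A₂ = 37·92·10 = 34040; A₂A₃ = 92·10·3 = 2760; A₃A₄ = 10·3·70 = 2100.
Length 3: A₁..A₃: k=1: 0+2760+37·92·3=12972; k=2: 34040+0+37·10·3=35150 → min 12972 | A₂..A₄: k=2: 0+2100+92·10·70=66500; k=3: 2760+0+92·3·70=22080 → min 22080.
Top-level splits: k=1: (A₁..A₁)·(A₂..A₄) → 0+22080+37·92·70 = 260360; k=2: (A₁..A₂)·(A₃..A₄) → 34040+2100+37·10·70 = 62040; k=3: (A₁..A₃)·(A₄..A₄) → 12972+0+37·3·70 = 20742.
Best split is after A₃, i.e. k = 3.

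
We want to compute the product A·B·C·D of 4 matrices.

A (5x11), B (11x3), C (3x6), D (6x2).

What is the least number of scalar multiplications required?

Adjacent pairs: AB = 5·11·3 = 165; BC = 11·3·6 = 198; CD = 3·6·2 = 36.
Length 3: A..C: k=1: 0+198+5·11·6=528; k=2: 165+0+5·3·6=255 → min 255 | B..D: k=2: 0+36+11·3·2=102; k=3: 198+0+11·6·2=330 → min 102.
Length 4: A..D: k=1: 0+102+5·11·2=212; k=2: 165+36+5·3·2=231; k=3: 255+0+5·6·2=315 → min 212.
Optimal order: (A·(B·(C·D))) with cost 212.

212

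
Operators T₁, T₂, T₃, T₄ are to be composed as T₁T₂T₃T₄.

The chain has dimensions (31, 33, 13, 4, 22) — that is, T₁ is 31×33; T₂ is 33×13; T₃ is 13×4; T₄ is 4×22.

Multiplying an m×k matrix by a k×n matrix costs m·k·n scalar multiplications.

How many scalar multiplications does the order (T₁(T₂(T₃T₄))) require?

33088

(T₃T₄): 13×4 by 4×22 → 13×22, cost 13·4·22 = 1144
(T₂(T₃T₄)): 33×13 by 13×22 → 33×22, cost 33·13·22 = 9438; cumulative 10582
(T₁(T₂(T₃T₄))): 31×33 by 33×22 → 31×22, cost 31·33·22 = 22506; cumulative 33088
Total: 33088 scalar multiplications.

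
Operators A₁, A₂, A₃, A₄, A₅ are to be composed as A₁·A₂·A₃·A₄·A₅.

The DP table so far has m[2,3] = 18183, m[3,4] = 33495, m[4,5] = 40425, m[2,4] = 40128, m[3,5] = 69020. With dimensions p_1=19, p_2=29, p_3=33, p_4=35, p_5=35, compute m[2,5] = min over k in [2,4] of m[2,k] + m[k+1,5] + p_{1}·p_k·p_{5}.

m[2,5] = min over k∈[2,4] of m[2,k]+m[k+1,5]+p_{1}·p_k·p_{5}.
k=2: 0 + 69020 + 19·29·35 = 88305; k=3: 18183 + 40425 + 19·33·35 = 80553; k=4: 40128 + 0 + 19·35·35 = 63403.
Minimum: 63403 at k=4.

63403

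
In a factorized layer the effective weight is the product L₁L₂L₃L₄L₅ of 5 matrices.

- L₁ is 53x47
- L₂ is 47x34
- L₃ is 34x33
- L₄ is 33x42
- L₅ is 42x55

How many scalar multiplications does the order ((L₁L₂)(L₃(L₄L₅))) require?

321744

(L₁L₂): 53×47 by 47×34 → 53×34, cost 53·47·34 = 84694
(L₄L₅): 33×42 by 42×55 → 33×55, cost 33·42·55 = 76230
(L₃(L₄L₅)): 34×33 by 33×55 → 34×55, cost 34·33·55 = 61710; cumulative 137940
((L₁L₂)(L₃(L₄L₅))): 53×34 by 34×55 → 53×55, cost 53·34·55 = 99110; cumulative 321744
Total: 321744 scalar multiplications.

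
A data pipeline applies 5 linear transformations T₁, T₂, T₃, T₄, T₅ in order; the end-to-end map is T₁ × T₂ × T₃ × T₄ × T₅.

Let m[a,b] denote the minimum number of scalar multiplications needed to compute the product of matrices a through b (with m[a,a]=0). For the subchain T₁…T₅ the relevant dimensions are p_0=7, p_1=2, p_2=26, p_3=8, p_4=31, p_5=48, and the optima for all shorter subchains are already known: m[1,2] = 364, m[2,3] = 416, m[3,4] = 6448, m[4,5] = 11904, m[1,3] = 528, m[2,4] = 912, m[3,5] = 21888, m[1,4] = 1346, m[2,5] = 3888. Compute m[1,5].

4560

m[1,5] = min over k∈[1,4] of m[1,k]+m[k+1,5]+p_{0}·p_k·p_{5}.
k=1: 0 + 3888 + 7·2·48 = 4560; k=2: 364 + 21888 + 7·26·48 = 30988; k=3: 528 + 11904 + 7·8·48 = 15120; k=4: 1346 + 0 + 7·31·48 = 11762.
Minimum: 4560 at k=1.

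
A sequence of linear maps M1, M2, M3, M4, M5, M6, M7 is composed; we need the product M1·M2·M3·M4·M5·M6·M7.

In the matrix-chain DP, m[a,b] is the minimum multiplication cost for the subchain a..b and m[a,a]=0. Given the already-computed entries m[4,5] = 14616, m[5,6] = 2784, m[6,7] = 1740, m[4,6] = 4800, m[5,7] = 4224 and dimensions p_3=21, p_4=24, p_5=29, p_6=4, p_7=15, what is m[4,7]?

m[4,7] = min over k∈[4,6] of m[4,k]+m[k+1,7]+p_{3}·p_k·p_{7}.
k=4: 0 + 4224 + 21·24·15 = 11784; k=5: 14616 + 1740 + 21·29·15 = 25491; k=6: 4800 + 0 + 21·4·15 = 6060.
Minimum: 6060 at k=6.

6060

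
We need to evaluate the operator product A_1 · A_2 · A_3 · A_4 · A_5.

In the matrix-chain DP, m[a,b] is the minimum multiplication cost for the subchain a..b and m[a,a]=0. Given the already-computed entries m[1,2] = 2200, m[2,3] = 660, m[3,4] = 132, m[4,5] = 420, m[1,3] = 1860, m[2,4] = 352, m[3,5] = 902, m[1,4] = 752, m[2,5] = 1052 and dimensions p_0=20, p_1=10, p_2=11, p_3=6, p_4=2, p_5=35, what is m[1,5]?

2152

m[1,5] = min over k∈[1,4] of m[1,k]+m[k+1,5]+p_{0}·p_k·p_{5}.
k=1: 0 + 1052 + 20·10·35 = 8052; k=2: 2200 + 902 + 20·11·35 = 10802; k=3: 1860 + 420 + 20·6·35 = 6480; k=4: 752 + 0 + 20·2·35 = 2152.
Minimum: 2152 at k=4.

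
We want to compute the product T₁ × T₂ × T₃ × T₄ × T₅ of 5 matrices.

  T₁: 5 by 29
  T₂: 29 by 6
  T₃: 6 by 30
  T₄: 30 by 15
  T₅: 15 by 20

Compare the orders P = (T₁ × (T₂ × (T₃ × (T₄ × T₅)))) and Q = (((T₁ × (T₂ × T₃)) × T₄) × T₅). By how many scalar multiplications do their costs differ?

5660

Order P = (T₁ × (T₂ × (T₃ × (T₄ × T₅)))): (T₄ × T₅): 30×15 by 15×20 → 30×20, cost 30·15·20 = 9000; (T₃ × (T₄ × T₅)): 6×30 by 30×20 → 6×20, cost 6·30·20 = 3600; cumulative 12600; (T₂ × (T₃ × (T₄ × T₅))): 29×6 by 6×20 → 29×20, cost 29·6·20 = 3480; cumulative 16080; (T₁ × (T₂ × (T₃ × (T₄ × T₅)))): 5×29 by 29×20 → 5×20, cost 5·29·20 = 2900; cumulative 18980. Total 18980.
Order Q = (((T₁ × (T₂ × T₃)) × T₄) × T₅): (T₂ × T₃): 29×6 by 6×30 → 29×30, cost 29·6·30 = 5220; (T₁ × (T₂ × T₃)): 5×29 by 29×30 → 5×30, cost 5·29·30 = 4350; cumulative 9570; ((T₁ × (T₂ × T₃)) × T₄): 5×30 by 30×15 → 5×15, cost 5·30·15 = 2250; cumulative 11820; (((T₁ × (T₂ × T₃)) × T₄) × T₅): 5×15 by 15×20 → 5×20, cost 5·15·20 = 1500; cumulative 13320. Total 13320.
Difference: |18980 − 13320| = 5660.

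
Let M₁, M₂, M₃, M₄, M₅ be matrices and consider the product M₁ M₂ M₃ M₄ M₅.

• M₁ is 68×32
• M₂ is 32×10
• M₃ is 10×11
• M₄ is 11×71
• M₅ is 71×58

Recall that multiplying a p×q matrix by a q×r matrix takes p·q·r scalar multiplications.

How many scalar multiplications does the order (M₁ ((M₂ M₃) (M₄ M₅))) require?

195442

(M₂ M₃): 32×10 by 10×11 → 32×11, cost 32·10·11 = 3520
(M₄ M₅): 11×71 by 71×58 → 11×58, cost 11·71·58 = 45298
((M₂ M₃) (M₄ M₅)): 32×11 by 11×58 → 32×58, cost 32·11·58 = 20416; cumulative 69234
(M₁ ((M₂ M₃) (M₄ M₅))): 68×32 by 32×58 → 68×58, cost 68·32·58 = 126208; cumulative 195442
Total: 195442 scalar multiplications.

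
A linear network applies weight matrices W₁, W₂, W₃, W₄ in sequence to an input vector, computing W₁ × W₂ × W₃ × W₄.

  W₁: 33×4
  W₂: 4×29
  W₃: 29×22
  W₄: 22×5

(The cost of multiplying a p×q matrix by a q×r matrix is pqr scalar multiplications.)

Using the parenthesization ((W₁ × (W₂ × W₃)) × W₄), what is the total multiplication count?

(W₂ × W₃): 4×29 by 29×22 → 4×22, cost 4·29·22 = 2552
(W₁ × (W₂ × W₃)): 33×4 by 4×22 → 33×22, cost 33·4·22 = 2904; cumulative 5456
((W₁ × (W₂ × W₃)) × W₄): 33×22 by 22×5 → 33×5, cost 33·22·5 = 3630; cumulative 9086
Total: 9086 scalar multiplications.

9086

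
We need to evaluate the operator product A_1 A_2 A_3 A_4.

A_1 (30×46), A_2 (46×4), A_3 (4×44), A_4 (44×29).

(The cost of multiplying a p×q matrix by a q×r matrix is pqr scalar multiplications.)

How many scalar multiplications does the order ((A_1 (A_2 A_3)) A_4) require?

(A_2 A_3): 46×4 by 4×44 → 46×44, cost 46·4·44 = 8096
(A_1 (A_2 A_3)): 30×46 by 46×44 → 30×44, cost 30·46·44 = 60720; cumulative 68816
((A_1 (A_2 A_3)) A_4): 30×44 by 44×29 → 30×29, cost 30·44·29 = 38280; cumulative 107096
Total: 107096 scalar multiplications.

107096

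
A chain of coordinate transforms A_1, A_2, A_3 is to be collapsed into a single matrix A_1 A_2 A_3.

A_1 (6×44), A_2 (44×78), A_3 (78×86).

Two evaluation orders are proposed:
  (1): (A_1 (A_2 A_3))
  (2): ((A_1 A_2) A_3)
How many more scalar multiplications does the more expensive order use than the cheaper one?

Order (1) = (A_1 (A_2 A_3)): (A_2 A_3): 44×78 by 78×86 → 44×86, cost 44·78·86 = 295152; (A_1 (A_2 A_3)): 6×44 by 44×86 → 6×86, cost 6·44·86 = 22704; cumulative 317856. Total 317856.
Order (2) = ((A_1 A_2) A_3): (A_1 A_2): 6×44 by 44×78 → 6×78, cost 6·44·78 = 20592; ((A_1 A_2) A_3): 6×78 by 78×86 → 6×86, cost 6·78·86 = 40248; cumulative 60840. Total 60840.
Difference: |317856 − 60840| = 257016.

257016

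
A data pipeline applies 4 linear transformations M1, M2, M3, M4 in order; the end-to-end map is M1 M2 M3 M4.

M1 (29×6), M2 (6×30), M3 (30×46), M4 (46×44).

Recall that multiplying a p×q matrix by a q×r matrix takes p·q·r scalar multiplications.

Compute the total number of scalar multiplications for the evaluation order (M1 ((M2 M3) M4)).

(M2 M3): 6×30 by 30×46 → 6×46, cost 6·30·46 = 8280
((M2 M3) M4): 6×46 by 46×44 → 6×44, cost 6·46·44 = 12144; cumulative 20424
(M1 ((M2 M3) M4)): 29×6 by 6×44 → 29×44, cost 29·6·44 = 7656; cumulative 28080
Total: 28080 scalar multiplications.

28080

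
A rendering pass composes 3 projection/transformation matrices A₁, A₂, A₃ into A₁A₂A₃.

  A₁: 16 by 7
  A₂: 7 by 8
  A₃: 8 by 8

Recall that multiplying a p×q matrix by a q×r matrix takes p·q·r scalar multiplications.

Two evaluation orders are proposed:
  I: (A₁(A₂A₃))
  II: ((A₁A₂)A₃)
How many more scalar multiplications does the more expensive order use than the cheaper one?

Order I = (A₁(A₂A₃)): (A₂A₃): 7×8 by 8×8 → 7×8, cost 7·8·8 = 448; (A₁(A₂A₃)): 16×7 by 7×8 → 16×8, cost 16·7·8 = 896; cumulative 1344. Total 1344.
Order II = ((A₁A₂)A₃): (A₁A₂): 16×7 by 7×8 → 16×8, cost 16·7·8 = 896; ((A₁A₂)A₃): 16×8 by 8×8 → 16×8, cost 16·8·8 = 1024; cumulative 1920. Total 1920.
Difference: |1344 − 1920| = 576.

576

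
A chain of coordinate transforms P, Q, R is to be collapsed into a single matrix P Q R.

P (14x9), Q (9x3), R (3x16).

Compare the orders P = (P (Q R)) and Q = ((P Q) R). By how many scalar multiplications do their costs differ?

1398

Order P = (P (Q R)): (Q R): 9×3 by 3×16 → 9×16, cost 9·3·16 = 432; (P (Q R)): 14×9 by 9×16 → 14×16, cost 14·9·16 = 2016; cumulative 2448. Total 2448.
Order Q = ((P Q) R): (P Q): 14×9 by 9×3 → 14×3, cost 14·9·3 = 378; ((P Q) R): 14×3 by 3×16 → 14×16, cost 14·3·16 = 672; cumulative 1050. Total 1050.
Difference: |2448 − 1050| = 1398.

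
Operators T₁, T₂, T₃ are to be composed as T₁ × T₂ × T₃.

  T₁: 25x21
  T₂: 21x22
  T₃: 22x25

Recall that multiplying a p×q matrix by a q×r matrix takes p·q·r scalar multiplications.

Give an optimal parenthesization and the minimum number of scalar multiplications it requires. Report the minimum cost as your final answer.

24675

(T₁ × (T₂ × T₃)): cost 24675.
((T₁ × T₂) × T₃): cost 25300.
Optimal: (T₁ × (T₂ × T₃)) with cost 24675.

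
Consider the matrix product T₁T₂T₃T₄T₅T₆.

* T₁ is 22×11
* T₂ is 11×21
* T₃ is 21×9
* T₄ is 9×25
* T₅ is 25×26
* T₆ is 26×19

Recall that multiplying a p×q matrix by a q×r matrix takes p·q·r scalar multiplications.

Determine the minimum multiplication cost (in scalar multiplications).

Adjacent pairs: T₁T₂ = 22·11·21 = 5082; T₂T₃ = 11·21·9 = 2079; T₃T₄ = 21·9·25 = 4725; T₄T₅ = 9·25·26 = 5850; T₅T₆ = 25·26·19 = 12350.
Length 3: T₁..T₃: k=1: 0+2079+22·11·9=4257; k=2: 5082+0+22·21·9=9240 → min 4257 | T₂..T₄: k=2: 0+4725+11·21·25=10500; k=3: 2079+0+11·9·25=4554 → min 4554 | T₃..T₅: k=3: 0+5850+21·9·26=10764; k=4: 4725+0+21·25·26=18375 → min 10764 | T₄..T₆: k=4: 0+12350+9·25·19=16625; k=5: 5850+0+9·26·19=10296 → min 10296.
Length 4: T₁..T₄: k=1: 0+4554+22·11·25=10604; k=2: 5082+4725+22·21·25=21357; k=3: 4257+0+22·9·25=9207 → min 9207 | T₂..T₅: k=2: 0+10764+11·21·26=16770; k=3: 2079+5850+11·9·26=10503; k=4: 4554+0+11·25·26=11704 → min 10503 | T₃..T₆: k=3: 0+10296+21·9·19=13887; k=4: 4725+12350+21·25·19=27050; k=5: 10764+0+21·26·19=21138 → min 13887.
Length 5: T₁..T₅: k=1: 0+10503+22·11·26=16795; k=2: 5082+10764+22·21·26=27858; k=3: 4257+5850+22·9·26=15255; k=4: 9207+0+22·25·26=23507 → min 15255 | T₂..T₆: k=2: 0+13887+11·21·19=18276; k=3: 2079+10296+11·9·19=14256; k=4: 4554+12350+11·25·19=22129; k=5: 10503+0+11·26·19=15937 → min 14256.
Length 6: T₁..T₆: k=1: 0+14256+22·11·19=18854; k=2: 5082+13887+22·21·19=27747; k=3: 4257+10296+22·9·19=18315; k=4: 9207+12350+22·25·19=32007; k=5: 15255+0+22·26·19=26123 → min 18315.
Optimal order: ((T₁(T₂T₃))((T₄T₅)T₆)) with cost 18315.

18315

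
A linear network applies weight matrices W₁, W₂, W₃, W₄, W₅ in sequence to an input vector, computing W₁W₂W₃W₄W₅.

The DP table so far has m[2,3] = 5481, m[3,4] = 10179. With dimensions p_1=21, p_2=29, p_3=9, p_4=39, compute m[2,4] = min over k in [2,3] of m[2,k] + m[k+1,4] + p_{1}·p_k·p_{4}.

m[2,4] = min over k∈[2,3] of m[2,k]+m[k+1,4]+p_{1}·p_k·p_{4}.
k=2: 0 + 10179 + 21·29·39 = 33930; k=3: 5481 + 0 + 21·9·39 = 12852.
Minimum: 12852 at k=3.

12852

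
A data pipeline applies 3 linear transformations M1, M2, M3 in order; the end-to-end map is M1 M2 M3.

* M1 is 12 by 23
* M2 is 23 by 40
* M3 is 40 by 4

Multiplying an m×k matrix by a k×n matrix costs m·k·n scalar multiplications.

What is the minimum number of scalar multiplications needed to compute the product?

4784

Order (M1 (M2 M3)): (M2 M3): 23×40 by 40×4 → 23×4, cost 23·40·4 = 3680; (M1 (M2 M3)): 12×23 by 23×4 → 12×4, cost 12·23·4 = 1104; cumulative 4784. Total 4784.
Order ((M1 M2) M3): (M1 M2): 12×23 by 23×40 → 12×40, cost 12·23·40 = 11040; ((M1 M2) M3): 12×40 by 40×4 → 12×4, cost 12·40·4 = 1920; cumulative 12960. Total 12960.
Minimum: 4784.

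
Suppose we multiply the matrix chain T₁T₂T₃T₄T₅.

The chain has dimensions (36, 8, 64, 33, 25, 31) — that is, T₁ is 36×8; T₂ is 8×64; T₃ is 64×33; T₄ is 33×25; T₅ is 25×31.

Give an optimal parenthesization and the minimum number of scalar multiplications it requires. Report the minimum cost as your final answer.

38624

Adjacent pairs: T₁T₂ = 36·8·64 = 18432; T₂T₃ = 8·64·33 = 16896; T₃T₄ = 64·33·25 = 52800; T₄T₅ = 33·25·31 = 25575.
Length 3: T₁..T₃: k=1: 0+16896+36·8·33=26400; k=2: 18432+0+36·64·33=94464 → min 26400 | T₂..T₄: k=2: 0+52800+8·64·25=65600; k=3: 16896+0+8·33·25=23496 → min 23496 | T₃..T₅: k=3: 0+25575+64·33·31=91047; k=4: 52800+0+64·25·31=102400 → min 91047.
Length 4: T₁..T₄: k=1: 0+23496+36·8·25=30696; k=2: 18432+52800+36·64·25=128832; k=3: 26400+0+36·33·25=56100 → min 30696 | T₂..T₅: k=2: 0+91047+8·64·31=106919; k=3: 16896+25575+8·33·31=50655; k=4: 23496+0+8·25·31=29696 → min 29696.
Length 5: T₁..T₅: k=1: 0+29696+36·8·31=38624; k=2: 18432+91047+36·64·31=180903; k=3: 26400+25575+36·33·31=88803; k=4: 30696+0+36·25·31=58596 → min 38624.
Optimal parenthesization: (T₁(((T₂T₃)T₄)T₅)) with cost 38624.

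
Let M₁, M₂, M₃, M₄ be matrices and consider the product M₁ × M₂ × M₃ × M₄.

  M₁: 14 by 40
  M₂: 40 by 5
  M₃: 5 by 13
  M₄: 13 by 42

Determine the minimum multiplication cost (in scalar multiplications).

8470

Adjacent pairs: M₁M₂ = 14·40·5 = 2800; M₂M₃ = 40·5·13 = 2600; M₃M₄ = 5·13·42 = 2730.
Length 3: M₁..M₃: k=1: 0+2600+14·40·13=9880; k=2: 2800+0+14·5·13=3710 → min 3710 | M₂..M₄: k=2: 0+2730+40·5·42=11130; k=3: 2600+0+40·13·42=24440 → min 11130.
Length 4: M₁..M₄: k=1: 0+11130+14·40·42=34650; k=2: 2800+2730+14·5·42=8470; k=3: 3710+0+14·13·42=11354 → min 8470.
Optimal order: ((M₁ × M₂) × (M₃ × M₄)) with cost 8470.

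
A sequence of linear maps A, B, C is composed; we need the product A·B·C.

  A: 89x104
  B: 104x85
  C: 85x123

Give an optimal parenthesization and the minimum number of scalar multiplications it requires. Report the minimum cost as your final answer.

1717255

(A·(B·C)): cost 2225808.
((A·B)·C): cost 1717255.
Optimal: ((A·B)·C) with cost 1717255.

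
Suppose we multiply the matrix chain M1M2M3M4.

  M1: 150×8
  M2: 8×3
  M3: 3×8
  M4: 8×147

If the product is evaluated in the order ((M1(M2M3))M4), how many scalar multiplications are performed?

(M2M3): 8×3 by 3×8 → 8×8, cost 8·3·8 = 192
(M1(M2M3)): 150×8 by 8×8 → 150×8, cost 150·8·8 = 9600; cumulative 9792
((M1(M2M3))M4): 150×8 by 8×147 → 150×147, cost 150·8·147 = 176400; cumulative 186192
Total: 186192 scalar multiplications.

186192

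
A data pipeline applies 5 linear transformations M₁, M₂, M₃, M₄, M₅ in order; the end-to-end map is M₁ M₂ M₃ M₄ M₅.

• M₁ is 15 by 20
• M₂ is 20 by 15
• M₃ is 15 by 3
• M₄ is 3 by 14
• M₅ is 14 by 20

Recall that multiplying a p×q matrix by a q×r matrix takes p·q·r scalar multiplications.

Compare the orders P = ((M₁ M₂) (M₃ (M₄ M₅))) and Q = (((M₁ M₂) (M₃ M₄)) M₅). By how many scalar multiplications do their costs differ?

Order P = ((M₁ M₂) (M₃ (M₄ M₅))): (M₁ M₂): 15×20 by 20×15 → 15×15, cost 15·20·15 = 4500; (M₄ M₅): 3×14 by 14×20 → 3×20, cost 3·14·20 = 840; (M₃ (M₄ M₅)): 15×3 by 3×20 → 15×20, cost 15·3·20 = 900; cumulative 1740; ((M₁ M₂) (M₃ (M₄ M₅))): 15×15 by 15×20 → 15×20, cost 15·15·20 = 4500; cumulative 10740. Total 10740.
Order Q = (((M₁ M₂) (M₃ M₄)) M₅): (M₁ M₂): 15×20 by 20×15 → 15×15, cost 15·20·15 = 4500; (M₃ M₄): 15×3 by 3×14 → 15×14, cost 15·3·14 = 630; ((M₁ M₂) (M₃ M₄)): 15×15 by 15×14 → 15×14, cost 15·15·14 = 3150; cumulative 8280; (((M₁ M₂) (M₃ M₄)) M₅): 15×14 by 14×20 → 15×20, cost 15·14·20 = 4200; cumulative 12480. Total 12480.
Difference: |10740 − 12480| = 1740.

1740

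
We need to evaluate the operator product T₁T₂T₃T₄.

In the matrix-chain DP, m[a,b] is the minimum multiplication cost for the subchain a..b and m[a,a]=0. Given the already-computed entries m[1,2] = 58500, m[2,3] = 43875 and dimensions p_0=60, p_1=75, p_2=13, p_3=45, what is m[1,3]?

93600

m[1,3] = min over k∈[1,2] of m[1,k]+m[k+1,3]+p_{0}·p_k·p_{3}.
k=1: 0 + 43875 + 60·75·45 = 246375; k=2: 58500 + 0 + 60·13·45 = 93600.
Minimum: 93600 at k=2.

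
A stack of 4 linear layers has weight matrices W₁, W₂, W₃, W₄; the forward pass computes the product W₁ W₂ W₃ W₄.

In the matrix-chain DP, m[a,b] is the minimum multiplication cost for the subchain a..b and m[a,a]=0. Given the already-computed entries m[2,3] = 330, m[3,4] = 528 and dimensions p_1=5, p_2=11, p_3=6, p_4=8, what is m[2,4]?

m[2,4] = min over k∈[2,3] of m[2,k]+m[k+1,4]+p_{1}·p_k·p_{4}.
k=2: 0 + 528 + 5·11·8 = 968; k=3: 330 + 0 + 5·6·8 = 570.
Minimum: 570 at k=3.

570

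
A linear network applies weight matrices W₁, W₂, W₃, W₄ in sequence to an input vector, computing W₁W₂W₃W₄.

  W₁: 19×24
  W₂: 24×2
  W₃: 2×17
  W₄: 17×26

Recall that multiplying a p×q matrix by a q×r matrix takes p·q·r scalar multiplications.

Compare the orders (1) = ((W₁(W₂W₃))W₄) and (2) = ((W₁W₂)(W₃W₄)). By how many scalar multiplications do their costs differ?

14182

Order (1) = ((W₁(W₂W₃))W₄): (W₂W₃): 24×2 by 2×17 → 24×17, cost 24·2·17 = 816; (W₁(W₂W₃)): 19×24 by 24×17 → 19×17, cost 19·24·17 = 7752; cumulative 8568; ((W₁(W₂W₃))W₄): 19×17 by 17×26 → 19×26, cost 19·17·26 = 8398; cumulative 16966. Total 16966.
Order (2) = ((W₁W₂)(W₃W₄)): (W₁W₂): 19×24 by 24×2 → 19×2, cost 19·24·2 = 912; (W₃W₄): 2×17 by 17×26 → 2×26, cost 2·17·26 = 884; ((W₁W₂)(W₃W₄)): 19×2 by 2×26 → 19×26, cost 19·2·26 = 988; cumulative 2784. Total 2784.
Difference: |16966 − 2784| = 14182.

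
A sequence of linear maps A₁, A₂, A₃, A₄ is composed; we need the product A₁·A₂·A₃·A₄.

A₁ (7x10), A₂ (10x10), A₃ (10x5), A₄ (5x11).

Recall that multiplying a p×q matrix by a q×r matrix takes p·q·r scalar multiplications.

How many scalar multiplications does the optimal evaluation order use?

Adjacent pairs: A₁A₂ = 7·10·10 = 700; A₂A₃ = 10·10·5 = 500; A₃A₄ = 10·5·11 = 550.
Length 3: A₁..A₃: k=1: 0+500+7·10·5=850; k=2: 700+0+7·10·5=1050 → min 850 | A₂..A₄: k=2: 0+550+10·10·11=1650; k=3: 500+0+10·5·11=1050 → min 1050.
Length 4: A₁..A₄: k=1: 0+1050+7·10·11=1820; k=2: 700+550+7·10·11=2020; k=3: 850+0+7·5·11=1235 → min 1235.
Optimal order: ((A₁·(A₂·A₃))·A₄) with cost 1235.

1235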